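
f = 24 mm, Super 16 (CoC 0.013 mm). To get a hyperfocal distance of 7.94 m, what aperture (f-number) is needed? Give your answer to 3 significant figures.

f/5.60

Rearrange H = f²/(N·c) + f for N: N = f² / ((H − f)·c).
N = 24² / ((7940 − 24) × 0.013) = 576 / 102.9 ≈ 5.60.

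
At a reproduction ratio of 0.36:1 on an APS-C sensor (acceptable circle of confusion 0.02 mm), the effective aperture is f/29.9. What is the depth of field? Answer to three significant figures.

At magnification m, DoF ≈ 2·N_eff·c/m² = 2 × 29.9 × 0.02 / 0.36² = 1.196 / 0.1296 ≈ 9.23 mm.

9.23 mm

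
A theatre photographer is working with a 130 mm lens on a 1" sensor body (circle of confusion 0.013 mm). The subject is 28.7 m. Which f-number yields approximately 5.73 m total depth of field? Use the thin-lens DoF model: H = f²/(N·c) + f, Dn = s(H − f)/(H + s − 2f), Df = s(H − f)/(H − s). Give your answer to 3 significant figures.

Write h = H − f = f²/(N·c). The thin-lens limits are Dn = s·h/(h + (s−f)) and Df = s·h/(h − (s−f)), so DoF = Df − Dn = 2·s·(s−f)·h / (h² − (s−f)²).
That is a quadratic in h: DoF·h² − 2·s·(s−f)·h − DoF·(s−f)² = 0 ⇒ h = (s−f)·(s + √(s² + DoF²)) / DoF = 28570 × (28700 + √(28700² + 5730²)) / 5730 = 28570 × (28700 + 29266.4) / 5730 ≈ 289023 mm.
Then N = f²/(c·h) = 130² / (0.013 × 289023) = 16900 / 3757.3 ≈ 4.50.

f/4.50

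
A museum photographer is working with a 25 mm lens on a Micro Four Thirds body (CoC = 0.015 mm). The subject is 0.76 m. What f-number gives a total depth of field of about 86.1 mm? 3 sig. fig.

Write h = H − f = f²/(N·c). The thin-lens limits are Dn = s·h/(h + (s−f)) and Df = s·h/(h − (s−f)), so DoF = Df − Dn = 2·s·(s−f)·h / (h² − (s−f)²).
That is a quadratic in h: DoF·h² − 2·s·(s−f)·h − DoF·(s−f)² = 0 ⇒ h = (s−f)·(s + √(s² + DoF²)) / DoF = 735 × (760 + √(760² + 86.1²)) / 86.1 = 735 × (760 + 764.862) / 86.1 ≈ 13017 mm.
Then N = f²/(c·h) = 25² / (0.015 × 13017) = 625 / 195.26 ≈ 3.20.

f/3.20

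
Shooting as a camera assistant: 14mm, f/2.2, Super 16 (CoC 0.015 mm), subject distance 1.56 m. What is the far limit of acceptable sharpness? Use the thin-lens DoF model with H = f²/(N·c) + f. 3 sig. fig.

Hyperfocal distance H = f²/(N·c) + f = 14²/(2.2 × 0.015) + 14 = 196/0.033 + 14 ≈ 5953.4 mm ≈ 5.953 m.
Far limit Df = s·(H − f)/(H − s) = 1560 × (5953.4 − 14) / (5953.4 − 1560) = 1560 × 5939.4 / 4393.4 ≈ 2109.0 mm ≈ 2.11 m.

2.11 m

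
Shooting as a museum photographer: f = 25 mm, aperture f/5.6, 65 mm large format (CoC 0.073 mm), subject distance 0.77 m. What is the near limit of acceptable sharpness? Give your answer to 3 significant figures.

0.518 m

Hyperfocal distance H = f²/(N·c) + f = 25²/(5.6 × 0.073) + 25 = 625/0.4088 + 25 ≈ 1553.9 mm ≈ 1.554 m.
Near limit Dn = s·(H − f)/(H + s − 2f) = 770 × (1553.9 − 25) / (1553.9 + 770 − 2 × 25) = 770 × 1528.9 / 2273.9 ≈ 517.72 mm ≈ 0.518 m.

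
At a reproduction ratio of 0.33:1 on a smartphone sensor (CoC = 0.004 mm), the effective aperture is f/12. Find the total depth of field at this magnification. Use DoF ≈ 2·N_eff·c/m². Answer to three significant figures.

At magnification m, DoF ≈ 2·N_eff·c/m² = 2 × 12 × 0.004 / 0.33² = 0.096 / 0.1089 ≈ 0.882 mm.

0.882 mm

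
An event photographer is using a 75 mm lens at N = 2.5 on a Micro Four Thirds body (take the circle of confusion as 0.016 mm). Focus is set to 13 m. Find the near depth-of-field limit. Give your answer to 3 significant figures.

Hyperfocal distance H = f²/(N·c) + f = 75²/(2.5 × 0.016) + 75 = 5625/0.04 + 75 ≈ 140700.0 mm ≈ 140.7 m.
Near limit Dn = s·(H − f)/(H + s − 2f) = 13000 × (140700.0 − 75) / (140700.0 + 13000 − 2 × 75) = 13000 × 140625.0 / 153550.0 ≈ 11906 mm ≈ 11.9 m.

11.9 m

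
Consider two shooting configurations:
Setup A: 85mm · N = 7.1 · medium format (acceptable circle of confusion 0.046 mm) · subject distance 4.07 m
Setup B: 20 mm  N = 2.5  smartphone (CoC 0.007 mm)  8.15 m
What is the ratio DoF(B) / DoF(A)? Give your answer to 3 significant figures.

Setup A: H = 85²/(7.1×0.046) + 85 ≈ 22206.9 mm; DoF = Df − Dn = 4964.3 − 3448.7 ≈ 1515.6 mm.
Setup B: H = 20²/(2.5×0.007) + 20 ≈ 22877.1 mm; DoF = Df − Dn = 12649.1 − 6011.7 ≈ 6637.4 mm.
Ratio = 6637.4 / 1515.6 ≈ 4.38.

4.38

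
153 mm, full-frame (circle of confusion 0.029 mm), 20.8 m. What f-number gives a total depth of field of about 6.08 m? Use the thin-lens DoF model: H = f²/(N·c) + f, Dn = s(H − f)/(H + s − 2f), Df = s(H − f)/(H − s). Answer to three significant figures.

Write h = H − f = f²/(N·c). The thin-lens limits are Dn = s·h/(h + (s−f)) and Df = s·h/(h − (s−f)), so DoF = Df − Dn = 2·s·(s−f)·h / (h² − (s−f)²).
That is a quadratic in h: DoF·h² − 2·s·(s−f)·h − DoF·(s−f)² = 0 ⇒ h = (s−f)·(s + √(s² + DoF²)) / DoF = 20647 × (20800 + √(20800² + 6080²)) / 6080 = 20647 × (20800 + 21670.4) / 6080 ≈ 144225 mm.
Then N = f²/(c·h) = 153² / (0.029 × 144225) = 23409 / 4182.5 ≈ 5.60.

f/5.60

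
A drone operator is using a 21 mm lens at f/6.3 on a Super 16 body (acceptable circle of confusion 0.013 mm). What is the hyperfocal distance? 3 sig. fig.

5.41 m

Hyperfocal distance H = f²/(N·c) + f = 21²/(6.3 × 0.013) + 21 = 441/0.0819 + 21 ≈ 5405.6 mm ≈ 5.41 m.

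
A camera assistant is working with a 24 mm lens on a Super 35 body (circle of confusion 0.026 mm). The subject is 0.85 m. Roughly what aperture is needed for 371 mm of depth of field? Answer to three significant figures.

f/5.60

Write h = H − f = f²/(N·c). The thin-lens limits are Dn = s·h/(h + (s−f)) and Df = s·h/(h − (s−f)), so DoF = Df − Dn = 2·s·(s−f)·h / (h² − (s−f)²).
That is a quadratic in h: DoF·h² − 2·s·(s−f)·h − DoF·(s−f)² = 0 ⇒ h = (s−f)·(s + √(s² + DoF²)) / DoF = 826 × (850 + √(850² + 371²)) / 371 = 826 × (850 + 927.438) / 371 ≈ 3957.3 mm.
Then N = f²/(c·h) = 24² / (0.026 × 3957.3) = 576 / 102.89 ≈ 5.60.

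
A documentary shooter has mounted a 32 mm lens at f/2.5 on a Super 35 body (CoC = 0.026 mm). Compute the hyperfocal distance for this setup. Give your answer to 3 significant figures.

15.8 m

Hyperfocal distance H = f²/(N·c) + f = 32²/(2.5 × 0.026) + 32 = 1024/0.065 + 32 ≈ 15785.8 mm ≈ 15.8 m.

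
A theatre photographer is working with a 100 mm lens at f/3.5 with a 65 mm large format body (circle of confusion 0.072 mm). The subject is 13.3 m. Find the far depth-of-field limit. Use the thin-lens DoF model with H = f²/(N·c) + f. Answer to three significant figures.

19.9 m

Hyperfocal distance H = f²/(N·c) + f = 100²/(3.5 × 0.072) + 100 = 10000/0.252 + 100 ≈ 39782.5 mm ≈ 39.78 m.
Far limit Df = s·(H − f)/(H − s) = 13300 × (39782.5 − 100) / (39782.5 − 13300) = 13300 × 39682.5 / 26482.5 ≈ 19929 mm ≈ 19.9 m.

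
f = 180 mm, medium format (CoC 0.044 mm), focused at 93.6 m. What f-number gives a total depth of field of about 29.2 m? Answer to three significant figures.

Write h = H − f = f²/(N·c). The thin-lens limits are Dn = s·h/(h + (s−f)) and Df = s·h/(h − (s−f)), so DoF = Df − Dn = 2·s·(s−f)·h / (h² − (s−f)²).
That is a quadratic in h: DoF·h² − 2·s·(s−f)·h − DoF·(s−f)² = 0 ⇒ h = (s−f)·(s + √(s² + DoF²)) / DoF = 93420 × (93600 + √(93600² + 29200²)) / 29200 = 93420 × (93600 + 98049.0) / 29200 ≈ 613145 mm.
Then N = f²/(c·h) = 180² / (0.044 × 613145) = 32400 / 26978 ≈ 1.20.

f/1.20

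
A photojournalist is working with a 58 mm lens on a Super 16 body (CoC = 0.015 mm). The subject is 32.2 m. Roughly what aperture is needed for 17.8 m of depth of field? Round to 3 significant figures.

Write h = H − f = f²/(N·c). The thin-lens limits are Dn = s·h/(h + (s−f)) and Df = s·h/(h − (s−f)), so DoF = Df − Dn = 2·s·(s−f)·h / (h² − (s−f)²).
That is a quadratic in h: DoF·h² − 2·s·(s−f)·h − DoF·(s−f)² = 0 ⇒ h = (s−f)·(s + √(s² + DoF²)) / DoF = 32142 × (32200 + √(32200² + 17800²)) / 17800 = 32142 × (32200 + 36792.4) / 17800 ≈ 124582 mm.
Then N = f²/(c·h) = 58² / (0.015 × 124582) = 3364 / 1868.7 ≈ 1.80.

f/1.80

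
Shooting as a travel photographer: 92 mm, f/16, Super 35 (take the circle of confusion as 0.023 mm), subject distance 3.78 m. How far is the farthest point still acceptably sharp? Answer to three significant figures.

Hyperfocal distance H = f²/(N·c) + f = 92²/(16 × 0.023) + 92 = 8464/0.368 + 92 ≈ 23092.0 mm ≈ 23.09 m.
Far limit Df = s·(H − f)/(H − s) = 3780 × (23092.0 − 92) / (23092.0 − 3780) = 3780 × 23000.0 / 19312.0 ≈ 4501.9 mm ≈ 4.50 m.

4.50 m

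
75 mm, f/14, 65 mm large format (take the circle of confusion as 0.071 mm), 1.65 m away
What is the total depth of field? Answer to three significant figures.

0.996 m

Hyperfocal distance H = f²/(N·c) + f = 75²/(14 × 0.071) + 75 = 5625/0.994 + 75 ≈ 5734.0 mm ≈ 5.734 m.
Near limit Dn = s·(H − f)/(H + s − 2f) = 1650 × (5734.0 − 75) / (5734.0 + 1650 − 2 × 75) = 1650 × 5659.0 / 7234.0 ≈ 1290.76 mm.
Far limit Df = s·(H − f)/(H − s) = 1650 × (5734.0 − 75) / (5734.0 − 1650) = 1650 × 5659.0 / 4084.0 ≈ 2286.33 mm.
Depth of field = Df − Dn = 2286.33 − 1290.76 ≈ 995.57 mm ≈ 0.996 m.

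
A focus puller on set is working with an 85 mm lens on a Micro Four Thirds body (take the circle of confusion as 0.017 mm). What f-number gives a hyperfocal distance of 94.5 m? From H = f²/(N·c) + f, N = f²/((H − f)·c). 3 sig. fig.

Rearrange H = f²/(N·c) + f for N: N = f² / ((H − f)·c).
N = 85² / ((94500 − 85) × 0.017) = 7225 / 1605 ≈ 4.50.

f/4.50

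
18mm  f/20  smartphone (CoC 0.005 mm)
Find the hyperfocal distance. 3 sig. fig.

3.26 m

Hyperfocal distance H = f²/(N·c) + f = 18²/(20 × 0.005) + 18 = 324/0.1 + 18 ≈ 3258.0 mm ≈ 3.26 m.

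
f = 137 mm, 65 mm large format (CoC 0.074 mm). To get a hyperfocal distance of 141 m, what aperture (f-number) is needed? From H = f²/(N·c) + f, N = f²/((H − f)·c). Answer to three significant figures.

Rearrange H = f²/(N·c) + f for N: N = f² / ((H − f)·c).
N = 137² / ((141000 − 137) × 0.074) = 18769 / 10424 ≈ 1.80.

f/1.80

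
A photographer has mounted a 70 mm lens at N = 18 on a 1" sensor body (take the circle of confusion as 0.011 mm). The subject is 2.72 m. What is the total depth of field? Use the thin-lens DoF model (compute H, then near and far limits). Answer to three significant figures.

Hyperfocal distance H = f²/(N·c) + f = 70²/(18 × 0.011) + 70 = 4900/0.198 + 70 ≈ 24817.5 mm ≈ 24.82 m.
Near limit Dn = s·(H − f)/(H + s − 2f) = 2720 × (24817.5 − 70) / (24817.5 + 2720 − 2 × 70) = 2720 × 24747.5 / 27397.5 ≈ 2456.91 mm.
Far limit Df = s·(H − f)/(H − s) = 2720 × (24817.5 − 70) / (24817.5 − 2720) = 2720 × 24747.5 / 22097.5 ≈ 3046.19 mm.
Depth of field = Df − Dn = 3046.19 − 2456.91 ≈ 589.28 mm ≈ 0.589 m.

0.589 m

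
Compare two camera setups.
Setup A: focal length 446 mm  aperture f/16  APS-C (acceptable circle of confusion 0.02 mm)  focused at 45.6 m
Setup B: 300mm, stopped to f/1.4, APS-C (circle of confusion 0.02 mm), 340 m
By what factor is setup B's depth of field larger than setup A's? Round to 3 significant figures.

10.9

Setup A: H = 446²/(16×0.02) + 446 ≈ 622058.5 mm; DoF = Df − Dn = 49171.8 − 42511.9 ≈ 6659.9 mm.
Setup B: H = 300²/(1.4×0.02) + 300 ≈ 3214585.7 mm; DoF = Df − Dn = 380179 − 307502 ≈ 72677 mm.
Ratio = 72677 / 6659.9 ≈ 10.9.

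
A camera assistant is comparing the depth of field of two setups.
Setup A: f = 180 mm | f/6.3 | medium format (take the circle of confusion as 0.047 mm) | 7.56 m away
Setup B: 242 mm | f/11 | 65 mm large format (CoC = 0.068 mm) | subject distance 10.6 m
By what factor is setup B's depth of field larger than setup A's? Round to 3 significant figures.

2.79

Setup A: H = 180²/(6.3×0.047) + 180 ≈ 109602.5 mm; DoF = Df − Dn = 8106.8 − 7082.3 ≈ 1024.5 mm.
Setup B: H = 242²/(11×0.068) + 242 ≈ 78536.1 mm; DoF = Df − Dn = 12216.1 − 9361.5 ≈ 2854.6 mm.
Ratio = 2854.6 / 1024.5 ≈ 2.79.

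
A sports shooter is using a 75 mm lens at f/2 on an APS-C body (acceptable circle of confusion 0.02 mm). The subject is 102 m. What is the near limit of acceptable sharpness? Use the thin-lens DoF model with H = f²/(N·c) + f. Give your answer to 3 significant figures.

59.1 m

Hyperfocal distance H = f²/(N·c) + f = 75²/(2 × 0.02) + 75 = 5625/0.04 + 75 ≈ 140700.0 mm ≈ 140.7 m.
Near limit Dn = s·(H − f)/(H + s − 2f) = 102000 × (140700.0 − 75) / (140700.0 + 102000 − 2 × 75) = 102000 × 140625.0 / 242550.0 ≈ 59137 mm ≈ 59.1 m.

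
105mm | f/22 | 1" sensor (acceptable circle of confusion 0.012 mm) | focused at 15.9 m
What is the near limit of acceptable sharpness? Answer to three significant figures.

Hyperfocal distance H = f²/(N·c) + f = 105²/(22 × 0.012) + 105 = 11025/0.264 + 105 ≈ 41866.4 mm ≈ 41.87 m.
Near limit Dn = s·(H − f)/(H + s − 2f) = 15900 × (41866.4 − 105) / (41866.4 + 15900 − 2 × 105) = 15900 × 41761.4 / 57556.4 ≈ 11537 mm ≈ 11.5 m.

11.5 m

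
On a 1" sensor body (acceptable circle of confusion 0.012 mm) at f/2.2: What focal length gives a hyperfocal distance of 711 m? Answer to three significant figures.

From H = f²/(N·c) + f, with f ≪ H: f ≈ √(H·N·c) = √(711000 × 2.2 × 0.012) = √18770 ≈ 137.0 mm.
The +f correction barely moves this — solving exactly, f² + N·c·f − N·c·H = 0 ⇒ f = (−N·c + √((N·c)² + 4·N·c·H))/2 = (−0.0264 + √75082)/2 ≈ 136.99 mm, so f ≈ 137 mm.

137 mm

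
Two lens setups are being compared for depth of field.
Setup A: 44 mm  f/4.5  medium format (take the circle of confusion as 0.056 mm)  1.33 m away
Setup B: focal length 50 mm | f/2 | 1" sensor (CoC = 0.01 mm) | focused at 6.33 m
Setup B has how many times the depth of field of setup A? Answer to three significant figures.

1.39

Setup A: H = 44²/(4.5×0.056) + 44 ≈ 7726.5 mm; DoF = Df − Dn = 1597.39 − 1139.29 ≈ 458.10 mm.
Setup B: H = 50²/(2×0.01) + 50 ≈ 125050.0 mm; DoF = Df − Dn = 6664.84 − 6027.19 ≈ 637.65 mm.
Ratio = 637.65 / 458.10 ≈ 1.39.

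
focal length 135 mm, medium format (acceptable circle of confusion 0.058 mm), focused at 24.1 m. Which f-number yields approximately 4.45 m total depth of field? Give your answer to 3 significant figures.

Write h = H − f = f²/(N·c). The thin-lens limits are Dn = s·h/(h + (s−f)) and Df = s·h/(h − (s−f)), so DoF = Df − Dn = 2·s·(s−f)·h / (h² − (s−f)²).
That is a quadratic in h: DoF·h² − 2·s·(s−f)·h − DoF·(s−f)² = 0 ⇒ h = (s−f)·(s + √(s² + DoF²)) / DoF = 23965 × (24100 + √(24100² + 4450²)) / 4450 = 23965 × (24100 + 24507.4) / 4450 ≈ 261770 mm.
Then N = f²/(c·h) = 135² / (0.058 × 261770) = 18225 / 15183 ≈ 1.20.

f/1.20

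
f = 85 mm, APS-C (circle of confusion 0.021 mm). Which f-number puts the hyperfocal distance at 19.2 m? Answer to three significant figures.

f/18

Rearrange H = f²/(N·c) + f for N: N = f² / ((H − f)·c).
N = 85² / ((19200 − 85) × 0.021) = 7225 / 401.4 ≈ 18.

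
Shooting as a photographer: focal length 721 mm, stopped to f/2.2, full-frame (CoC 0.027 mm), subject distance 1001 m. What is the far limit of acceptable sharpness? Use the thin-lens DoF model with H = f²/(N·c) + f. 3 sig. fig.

1130 m

Hyperfocal distance H = f²/(N·c) + f = 721²/(2.2 × 0.027) + 721 = 519841/0.0594 + 721 ≈ 8752253.0 mm ≈ 8752 m.
Far limit Df = s·(H − f)/(H − s) = 1001000 × (8752253.0 − 721) / (8752253.0 − 1001000) = 1001000 × 8751532.0 / 7751253.0 ≈ 1130176 mm ≈ 1130 m.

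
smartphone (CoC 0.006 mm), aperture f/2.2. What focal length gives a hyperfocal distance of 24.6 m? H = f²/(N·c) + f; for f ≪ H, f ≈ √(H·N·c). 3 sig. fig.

From H = f²/(N·c) + f, with f ≪ H: f ≈ √(H·N·c) = √(24600 × 2.2 × 0.006) = √324.72 ≈ 18.02 mm.
The +f correction barely moves this — solving exactly, f² + N·c·f − N·c·H = 0 ⇒ f = (−N·c + √((N·c)² + 4·N·c·H))/2 = (−0.0132 + √1298.9)/2 ≈ 18.013 mm, so f ≈ 18.0 mm.

18.0 mm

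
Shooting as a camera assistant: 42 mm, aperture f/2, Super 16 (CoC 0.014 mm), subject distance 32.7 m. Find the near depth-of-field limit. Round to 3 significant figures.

Hyperfocal distance H = f²/(N·c) + f = 42²/(2 × 0.014) + 42 = 1764/0.028 + 42 ≈ 63042.0 mm ≈ 63.04 m.
Near limit Dn = s·(H − f)/(H + s − 2f) = 32700 × (63042.0 − 42) / (63042.0 + 32700 − 2 × 42) = 32700 × 63000.0 / 95658.0 ≈ 21536 mm ≈ 21.5 m.

21.5 m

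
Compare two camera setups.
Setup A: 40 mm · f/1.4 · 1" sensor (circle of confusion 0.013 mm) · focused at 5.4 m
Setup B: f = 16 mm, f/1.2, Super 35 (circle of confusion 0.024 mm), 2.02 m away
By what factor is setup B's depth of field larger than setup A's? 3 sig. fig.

1.45

Setup A: H = 40²/(1.4×0.013) + 40 ≈ 87952.1 mm; DoF = Df − Dn = 5750.61 − 5089.68 ≈ 660.93 mm.
Setup B: H = 16²/(1.2×0.024) + 16 ≈ 8904.9 mm; DoF = Df − Dn = 2607.97 − 1648.37 ≈ 959.60 mm.
Ratio = 959.60 / 660.93 ≈ 1.45.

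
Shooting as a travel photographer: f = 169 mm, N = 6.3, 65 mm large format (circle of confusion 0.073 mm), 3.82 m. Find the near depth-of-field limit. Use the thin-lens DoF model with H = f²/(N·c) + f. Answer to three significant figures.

Hyperfocal distance H = f²/(N·c) + f = 169²/(6.3 × 0.073) + 169 = 28561/0.4599 + 169 ≈ 62271.6 mm ≈ 62.27 m.
Near limit Dn = s·(H − f)/(H + s − 2f) = 3820 × (62271.6 − 169) / (62271.6 + 3820 − 2 × 169) = 3820 × 62102.6 / 65753.6 ≈ 3607.9 mm ≈ 3.61 m.

3.61 m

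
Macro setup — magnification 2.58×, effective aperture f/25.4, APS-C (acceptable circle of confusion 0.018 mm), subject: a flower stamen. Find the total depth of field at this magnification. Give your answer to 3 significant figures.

At magnification m, DoF ≈ 2·N_eff·c/m² = 2 × 25.4 × 0.018 / 2.58² = 0.9144 / 6.656 ≈ 0.137 mm.

0.137 mm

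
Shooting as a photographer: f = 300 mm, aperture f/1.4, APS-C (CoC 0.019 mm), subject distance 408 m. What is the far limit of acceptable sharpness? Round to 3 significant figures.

Hyperfocal distance H = f²/(N·c) + f = 300²/(1.4 × 0.019) + 300 = 90000/0.0266 + 300 ≈ 3383758.6 mm ≈ 3384 m.
Far limit Df = s·(H − f)/(H − s) = 408000 × (3383758.6 − 300) / (3383758.6 − 408000) = 408000 × 3383458.6 / 2975758.6 ≈ 463899 mm ≈ 464 m.

464 m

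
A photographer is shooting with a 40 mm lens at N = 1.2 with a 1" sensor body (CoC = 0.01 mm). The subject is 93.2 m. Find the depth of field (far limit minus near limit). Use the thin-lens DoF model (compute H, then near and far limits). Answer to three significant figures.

254 m

Hyperfocal distance H = f²/(N·c) + f = 40²/(1.2 × 0.01) + 40 = 1600/0.012 + 40 ≈ 133373.3 mm ≈ 133.4 m.
Near limit Dn = s·(H − f)/(H + s − 2f) = 93200 × (133373.3 − 40) / (133373.3 + 93200 − 2 × 40) = 93200 × 133333.3 / 226493.3 ≈ 54865 mm.
Far limit Df = s·(H − f)/(H − s) = 93200 × (133373.3 − 40) / (133373.3 − 93200) = 93200 × 133333.3 / 40173.3 ≈ 309326 mm.
Depth of field = Df − Dn = 309326 − 54865 ≈ 254461 mm ≈ 254 m.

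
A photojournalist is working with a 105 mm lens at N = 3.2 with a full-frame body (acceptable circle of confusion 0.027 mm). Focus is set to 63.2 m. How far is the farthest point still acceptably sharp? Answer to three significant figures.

125 m

Hyperfocal distance H = f²/(N·c) + f = 105²/(3.2 × 0.027) + 105 = 11025/0.0864 + 105 ≈ 127709.2 mm ≈ 127.7 m.
Far limit Df = s·(H − f)/(H − s) = 63200 × (127709.2 − 105) / (127709.2 − 63200) = 63200 × 127604.2 / 64509.2 ≈ 125015 mm ≈ 125 m.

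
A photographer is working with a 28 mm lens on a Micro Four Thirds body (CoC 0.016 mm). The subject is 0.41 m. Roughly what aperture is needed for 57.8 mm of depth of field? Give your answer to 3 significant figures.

Write h = H − f = f²/(N·c). The thin-lens limits are Dn = s·h/(h + (s−f)) and Df = s·h/(h − (s−f)), so DoF = Df − Dn = 2·s·(s−f)·h / (h² − (s−f)²).
That is a quadratic in h: DoF·h² − 2·s·(s−f)·h − DoF·(s−f)² = 0 ⇒ h = (s−f)·(s + √(s² + DoF²)) / DoF = 382 × (410 + √(410² + 57.8²)) / 57.8 = 382 × (410 + 414.054) / 57.8 ≈ 5446.2 mm.
Then N = f²/(c·h) = 28² / (0.016 × 5446.2) = 784 / 87.139 ≈ 9.

f/9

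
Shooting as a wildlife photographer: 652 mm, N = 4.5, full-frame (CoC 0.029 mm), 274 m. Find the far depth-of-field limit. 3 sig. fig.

Hyperfocal distance H = f²/(N·c) + f = 652²/(4.5 × 0.029) + 652 = 425104/0.1305 + 652 ≈ 3258153.9 mm ≈ 3258 m.
Far limit Df = s·(H − f)/(H − s) = 274000 × (3258153.9 − 652) / (3258153.9 − 274000) = 274000 × 3257501.9 / 2984153.9 ≈ 299098 mm ≈ 299 m.

299 m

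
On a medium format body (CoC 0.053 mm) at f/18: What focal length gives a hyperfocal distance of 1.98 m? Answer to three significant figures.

43.0 mm

From H = f²/(N·c) + f, with f ≪ H: f ≈ √(H·N·c) = √(1980 × 18 × 0.053) = √1888.9 ≈ 43.46 mm.
Exact: f² + N·c·f − N·c·H = 0 ⇒ f = (−N·c + √((N·c)² + 4·N·c·H))/2 = (−0.954 + √7556.6)/2 ≈ 42.987 mm ≈ 43.0 mm.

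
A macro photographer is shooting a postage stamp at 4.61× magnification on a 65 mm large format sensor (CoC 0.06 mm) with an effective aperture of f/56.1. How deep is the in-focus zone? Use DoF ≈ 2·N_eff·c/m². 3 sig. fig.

At magnification m, DoF ≈ 2·N_eff·c/m² = 2 × 56.1 × 0.06 / 4.61² = 6.732 / 21.25 ≈ 0.317 mm.

0.317 mm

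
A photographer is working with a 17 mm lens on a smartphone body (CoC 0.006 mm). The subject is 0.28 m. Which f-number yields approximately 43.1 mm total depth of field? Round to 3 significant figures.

f/14

Write h = H − f = f²/(N·c). The thin-lens limits are Dn = s·h/(h + (s−f)) and Df = s·h/(h − (s−f)), so DoF = Df − Dn = 2·s·(s−f)·h / (h² − (s−f)²).
That is a quadratic in h: DoF·h² − 2·s·(s−f)·h − DoF·(s−f)² = 0 ⇒ h = (s−f)·(s + √(s² + DoF²)) / DoF = 263 × (280 + √(280² + 43.1²)) / 43.1 = 263 × (280 + 283.298) / 43.1 ≈ 3437.3 mm.
Then N = f²/(c·h) = 17² / (0.006 × 3437.3) = 289 / 20.624 ≈ 14.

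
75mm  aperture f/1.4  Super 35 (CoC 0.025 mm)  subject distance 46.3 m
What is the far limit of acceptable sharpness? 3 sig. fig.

65.0 m

Hyperfocal distance H = f²/(N·c) + f = 75²/(1.4 × 0.025) + 75 = 5625/0.035 + 75 ≈ 160789.3 mm ≈ 160.8 m.
Far limit Df = s·(H − f)/(H − s) = 46300 × (160789.3 − 75) / (160789.3 − 46300) = 46300 × 160714.3 / 114489.3 ≈ 64994 mm ≈ 65.0 m.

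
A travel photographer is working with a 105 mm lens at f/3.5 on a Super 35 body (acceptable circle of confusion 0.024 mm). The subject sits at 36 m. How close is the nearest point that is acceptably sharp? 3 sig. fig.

Hyperfocal distance H = f²/(N·c) + f = 105²/(3.5 × 0.024) + 105 = 11025/0.084 + 105 ≈ 131355.0 mm ≈ 131.4 m.
Near limit Dn = s·(H − f)/(H + s − 2f) = 36000 × (131355.0 − 105) / (131355.0 + 36000 − 2 × 105) = 36000 × 131250.0 / 167145.0 ≈ 28269 mm ≈ 28.3 m.

28.3 m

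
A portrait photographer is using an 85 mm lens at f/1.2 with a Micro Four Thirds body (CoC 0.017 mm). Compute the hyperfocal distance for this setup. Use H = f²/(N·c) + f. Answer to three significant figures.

354 m

Hyperfocal distance H = f²/(N·c) + f = 85²/(1.2 × 0.017) + 85 = 7225/0.0204 + 85 ≈ 354251.7 mm ≈ 354 m.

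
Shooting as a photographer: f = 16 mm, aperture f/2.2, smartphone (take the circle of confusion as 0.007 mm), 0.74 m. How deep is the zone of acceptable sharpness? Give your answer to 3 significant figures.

64.6 mm

Hyperfocal distance H = f²/(N·c) + f = 16²/(2.2 × 0.007) + 16 = 256/0.0154 + 16 ≈ 16639.4 mm ≈ 16.64 m.
Near limit Dn = s·(H − f)/(H + s − 2f) = 740 × (16639.4 − 16) / (16639.4 + 740 − 2 × 16) = 740 × 16623.4 / 17347.4 ≈ 709.116 mm.
Far limit Df = s·(H − f)/(H − s) = 740 × (16639.4 − 16) / (16639.4 − 740) = 740 × 16623.4 / 15899.4 ≈ 773.697 mm.
Depth of field = Df − Dn = 773.697 − 709.116 ≈ 64.581 mm.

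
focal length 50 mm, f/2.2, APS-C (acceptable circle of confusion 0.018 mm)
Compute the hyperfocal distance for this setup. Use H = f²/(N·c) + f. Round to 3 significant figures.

Hyperfocal distance H = f²/(N·c) + f = 50²/(2.2 × 0.018) + 50 = 2500/0.0396 + 50 ≈ 63181.3 mm ≈ 63.2 m.

63.2 m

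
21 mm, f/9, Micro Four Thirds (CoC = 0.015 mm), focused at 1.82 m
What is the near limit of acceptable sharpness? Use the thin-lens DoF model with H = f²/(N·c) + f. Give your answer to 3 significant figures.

1.17 m

Hyperfocal distance H = f²/(N·c) + f = 21²/(9 × 0.015) + 21 = 441/0.135 + 21 ≈ 3287.7 mm ≈ 3.288 m.
Near limit Dn = s·(H − f)/(H + s − 2f) = 1820 × (3287.7 − 21) / (3287.7 + 1820 − 2 × 21) = 1820 × 3266.7 / 5065.7 ≈ 1173.7 mm ≈ 1.17 m.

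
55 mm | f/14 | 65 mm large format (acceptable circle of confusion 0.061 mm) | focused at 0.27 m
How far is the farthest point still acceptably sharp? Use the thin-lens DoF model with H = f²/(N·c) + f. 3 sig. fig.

Hyperfocal distance H = f²/(N·c) + f = 55²/(14 × 0.061) + 55 = 3025/0.854 + 55 ≈ 3597.2 mm ≈ 3.597 m.
Far limit Df = s·(H − f)/(H − s) = 270 × (3597.2 − 55) / (3597.2 − 270) = 270 × 3542.2 / 3327.2 ≈ 287.45 mm.

287 mm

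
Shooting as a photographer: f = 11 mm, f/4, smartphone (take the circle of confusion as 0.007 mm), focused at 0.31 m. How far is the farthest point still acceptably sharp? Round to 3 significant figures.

333 mm

Hyperfocal distance H = f²/(N·c) + f = 11²/(4 × 0.007) + 11 = 121/0.028 + 11 ≈ 4332.4 mm ≈ 4.332 m.
Far limit Df = s·(H − f)/(H − s) = 310 × (4332.4 − 11) / (4332.4 − 310) = 310 × 4321.4 / 4022.4 ≈ 333.04 mm.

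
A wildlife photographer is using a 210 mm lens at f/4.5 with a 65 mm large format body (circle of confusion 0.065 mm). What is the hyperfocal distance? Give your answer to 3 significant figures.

151 m

Hyperfocal distance H = f²/(N·c) + f = 210²/(4.5 × 0.065) + 210 = 44100/0.2925 + 210 ≈ 150979.2 mm ≈ 151 m.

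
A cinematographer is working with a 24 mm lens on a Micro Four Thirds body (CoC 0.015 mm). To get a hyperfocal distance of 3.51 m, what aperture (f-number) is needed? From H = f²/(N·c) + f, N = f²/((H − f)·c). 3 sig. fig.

Rearrange H = f²/(N·c) + f for N: N = f² / ((H − f)·c).
N = 24² / ((3510 − 24) × 0.015) = 576 / 52.29 ≈ 11.

f/11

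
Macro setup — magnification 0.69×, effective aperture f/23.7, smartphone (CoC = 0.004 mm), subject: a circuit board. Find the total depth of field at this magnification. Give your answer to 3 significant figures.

At magnification m, DoF ≈ 2·N_eff·c/m² = 2 × 23.7 × 0.004 / 0.69² = 0.1896 / 0.4761 ≈ 0.398 mm.

0.398 mm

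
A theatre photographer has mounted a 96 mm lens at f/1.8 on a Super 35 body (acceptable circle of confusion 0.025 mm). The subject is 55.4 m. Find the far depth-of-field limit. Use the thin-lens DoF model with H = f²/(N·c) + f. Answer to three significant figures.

75.9 m

Hyperfocal distance H = f²/(N·c) + f = 96²/(1.8 × 0.025) + 96 = 9216/0.045 + 96 ≈ 204896.0 mm ≈ 204.9 m.
Far limit Df = s·(H − f)/(H − s) = 55400 × (204896.0 − 96) / (204896.0 − 55400) = 55400 × 204800.0 / 149496.0 ≈ 75894 mm ≈ 75.9 m.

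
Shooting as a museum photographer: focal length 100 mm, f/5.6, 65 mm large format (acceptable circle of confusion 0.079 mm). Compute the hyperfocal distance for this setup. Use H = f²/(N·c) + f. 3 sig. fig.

22.7 m

Hyperfocal distance H = f²/(N·c) + f = 100²/(5.6 × 0.079) + 100 = 10000/0.4424 + 100 ≈ 22704.0 mm ≈ 22.7 m.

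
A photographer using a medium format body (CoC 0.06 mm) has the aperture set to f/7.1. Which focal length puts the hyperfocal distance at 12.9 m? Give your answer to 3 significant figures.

From H = f²/(N·c) + f, with f ≪ H: f ≈ √(H·N·c) = √(12900 × 7.1 × 0.06) = √5495.4 ≈ 74.13 mm.
Exact: f² + N·c·f − N·c·H = 0 ⇒ f = (−N·c + √((N·c)² + 4·N·c·H))/2 = (−0.426 + √21982)/2 ≈ 73.918 mm ≈ 73.9 mm.

73.9 mm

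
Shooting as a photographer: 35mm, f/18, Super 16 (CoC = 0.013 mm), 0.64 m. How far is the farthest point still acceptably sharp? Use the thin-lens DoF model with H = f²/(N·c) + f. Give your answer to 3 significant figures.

0.724 m

Hyperfocal distance H = f²/(N·c) + f = 35²/(18 × 0.013) + 35 = 1225/0.234 + 35 ≈ 5270.0 mm ≈ 5.270 m.
Far limit Df = s·(H − f)/(H − s) = 640 × (5270.0 − 35) / (5270.0 − 640) = 640 × 5235.0 / 4630.0 ≈ 723.63 mm ≈ 0.724 m.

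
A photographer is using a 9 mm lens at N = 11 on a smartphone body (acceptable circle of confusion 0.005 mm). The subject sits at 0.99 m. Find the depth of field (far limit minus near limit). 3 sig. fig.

2.37 m

Hyperfocal distance H = f²/(N·c) + f = 9²/(11 × 0.005) + 9 = 81/0.055 + 9 ≈ 1481.7 mm ≈ 1.482 m.
Near limit Dn = s·(H − f)/(H + s − 2f) = 990 × (1481.7 − 9) / (1481.7 + 990 − 2 × 9) = 990 × 1472.7 / 2453.7 ≈ 594.2 mm.
Far limit Df = s·(H − f)/(H − s) = 990 × (1481.7 − 9) / (1481.7 − 990) = 990 × 1472.7 / 491.7 ≈ 2965.1 mm.
Depth of field = Df − Dn = 2965.1 − 594.2 ≈ 2370.9 mm ≈ 2.37 m.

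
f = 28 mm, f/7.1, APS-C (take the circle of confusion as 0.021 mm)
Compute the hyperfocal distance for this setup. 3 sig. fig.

5.29 m

Hyperfocal distance H = f²/(N·c) + f = 28²/(7.1 × 0.021) + 28 = 784/0.1491 + 28 ≈ 5286.2 mm ≈ 5.29 m.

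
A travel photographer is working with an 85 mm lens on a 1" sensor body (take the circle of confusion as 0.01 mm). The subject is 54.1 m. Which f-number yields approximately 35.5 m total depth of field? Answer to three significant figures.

Write h = H − f = f²/(N·c). The thin-lens limits are Dn = s·h/(h + (s−f)) and Df = s·h/(h − (s−f)), so DoF = Df − Dn = 2·s·(s−f)·h / (h² − (s−f)²).
That is a quadratic in h: DoF·h² − 2·s·(s−f)·h − DoF·(s−f)² = 0 ⇒ h = (s−f)·(s + √(s² + DoF²)) / DoF = 54015 × (54100 + √(54100² + 35500²)) / 35500 = 54015 × (54100 + 64707.5) / 35500 ≈ 180771 mm.
Then N = f²/(c·h) = 85² / (0.01 × 180771) = 7225 / 1807.7 ≈ 4.

f/4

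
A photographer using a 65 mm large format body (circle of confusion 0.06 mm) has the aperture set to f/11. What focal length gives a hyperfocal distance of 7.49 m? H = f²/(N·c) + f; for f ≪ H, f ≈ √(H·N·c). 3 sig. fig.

70.0 mm

From H = f²/(N·c) + f, with f ≪ H: f ≈ √(H·N·c) = √(7490 × 11 × 0.06) = √4943.4 ≈ 70.31 mm.
Exact: f² + N·c·f − N·c·H = 0 ⇒ f = (−N·c + √((N·c)² + 4·N·c·H))/2 = (−0.66 + √19774)/2 ≈ 69.980 mm ≈ 70.0 mm.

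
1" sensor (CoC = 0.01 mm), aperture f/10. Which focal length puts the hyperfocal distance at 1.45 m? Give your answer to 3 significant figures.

12.0 mm

From H = f²/(N·c) + f, with f ≪ H: f ≈ √(H·N·c) = √(1450 × 10 × 0.01) = √145.00 ≈ 12.04 mm.
The +f correction barely moves this — solving exactly, f² + N·c·f − N·c·H = 0 ⇒ f = (−N·c + √((N·c)² + 4·N·c·H))/2 = (−0.1 + √580.01)/2 ≈ 11.992 mm, so f ≈ 12.0 mm.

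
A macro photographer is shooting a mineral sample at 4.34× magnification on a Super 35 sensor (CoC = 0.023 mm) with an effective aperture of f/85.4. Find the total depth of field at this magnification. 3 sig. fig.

0.209 mm

At magnification m, DoF ≈ 2·N_eff·c/m² = 2 × 85.4 × 0.023 / 4.34² = 3.928 / 18.84 ≈ 0.209 mm.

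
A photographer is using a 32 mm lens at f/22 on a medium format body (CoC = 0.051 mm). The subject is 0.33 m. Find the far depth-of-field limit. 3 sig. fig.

490 mm

Hyperfocal distance H = f²/(N·c) + f = 32²/(22 × 0.051) + 32 = 1024/1.122 + 32 ≈ 944.7 mm ≈ 0.945 m.
Far limit Df = s·(H − f)/(H − s) = 330 × (944.7 − 32) / (944.7 − 330) = 330 × 912.7 / 614.7 ≈ 489.99 mm.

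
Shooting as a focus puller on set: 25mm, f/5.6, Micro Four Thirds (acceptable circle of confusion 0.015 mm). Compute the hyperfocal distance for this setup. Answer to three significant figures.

7.47 m

Hyperfocal distance H = f²/(N·c) + f = 25²/(5.6 × 0.015) + 25 = 625/0.084 + 25 ≈ 7465.5 mm ≈ 7.47 m.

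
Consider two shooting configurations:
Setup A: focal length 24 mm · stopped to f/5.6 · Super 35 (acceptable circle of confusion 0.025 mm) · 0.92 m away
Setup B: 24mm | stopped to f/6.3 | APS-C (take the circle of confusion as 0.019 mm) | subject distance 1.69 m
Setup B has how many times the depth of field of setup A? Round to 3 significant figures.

Setup A: H = 24²/(5.6×0.025) + 24 ≈ 4138.3 mm; DoF = Df − Dn = 1176.14 − 755.47 ≈ 420.67 mm.
Setup B: H = 24²/(6.3×0.019) + 24 ≈ 4836.0 mm; DoF = Df − Dn = 2585.0 − 1255.4 ≈ 1329.6 mm.
Ratio = 1329.6 / 420.67 ≈ 3.16.

3.16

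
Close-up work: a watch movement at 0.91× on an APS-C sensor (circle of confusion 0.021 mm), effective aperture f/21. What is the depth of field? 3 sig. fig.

At magnification m, DoF ≈ 2·N_eff·c/m² = 2 × 21 × 0.021 / 0.91² = 0.882 / 0.8281 ≈ 1.07 mm.

1.07 mm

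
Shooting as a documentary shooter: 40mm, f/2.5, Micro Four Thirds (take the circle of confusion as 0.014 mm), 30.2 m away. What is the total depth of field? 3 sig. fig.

Hyperfocal distance H = f²/(N·c) + f = 40²/(2.5 × 0.014) + 40 = 1600/0.035 + 40 ≈ 45754.3 mm ≈ 45.75 m.
Near limit Dn = s·(H − f)/(H + s − 2f) = 30200 × (45754.3 − 40) / (45754.3 + 30200 − 2 × 40) = 30200 × 45714.3 / 75874.3 ≈ 18196 mm.
Far limit Df = s·(H − f)/(H − s) = 30200 × (45754.3 − 40) / (45754.3 − 30200) = 30200 × 45714.3 / 15554.3 ≈ 88758 mm.
Depth of field = Df − Dn = 88758 − 18196 ≈ 70562 mm ≈ 70.6 m.

70.6 m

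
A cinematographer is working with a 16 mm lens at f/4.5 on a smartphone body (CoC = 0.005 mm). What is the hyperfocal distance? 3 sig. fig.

Hyperfocal distance H = f²/(N·c) + f = 16²/(4.5 × 0.005) + 16 = 256/0.0225 + 16 ≈ 11393.8 mm ≈ 11.4 m.

11.4 m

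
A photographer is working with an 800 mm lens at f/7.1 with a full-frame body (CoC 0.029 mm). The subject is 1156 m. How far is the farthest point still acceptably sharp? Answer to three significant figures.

Hyperfocal distance H = f²/(N·c) + f = 800²/(7.1 × 0.029) + 800 = 640000/0.2059 + 800 ≈ 3109105.0 mm ≈ 3109 m.
Far limit Df = s·(H − f)/(H − s) = 1156000 × (3109105.0 − 800) / (3109105.0 − 1156000) = 1156000 × 3108305.0 / 1953105.0 ≈ 1839738 mm ≈ 1840 m.

1840 m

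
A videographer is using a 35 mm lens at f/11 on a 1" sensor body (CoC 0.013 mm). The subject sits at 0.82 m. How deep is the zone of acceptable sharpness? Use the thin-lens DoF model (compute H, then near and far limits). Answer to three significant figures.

Hyperfocal distance H = f²/(N·c) + f = 35²/(11 × 0.013) + 35 = 1225/0.143 + 35 ≈ 8601.4 mm ≈ 8.601 m.
Near limit Dn = s·(H − f)/(H + s − 2f) = 820 × (8601.4 − 35) / (8601.4 + 820 − 2 × 35) = 820 × 8566.4 / 9351.4 ≈ 751.17 mm.
Far limit Df = s·(H − f)/(H − s) = 820 × (8601.4 − 35) / (8601.4 − 820) = 820 × 8566.4 / 7781.4 ≈ 902.72 mm.
Depth of field = Df − Dn = 902.72 − 751.17 ≈ 151.55 mm.

152 mm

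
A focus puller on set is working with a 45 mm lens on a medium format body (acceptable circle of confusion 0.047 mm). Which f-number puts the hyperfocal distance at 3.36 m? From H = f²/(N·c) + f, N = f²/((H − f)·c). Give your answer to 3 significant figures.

Rearrange H = f²/(N·c) + f for N: N = f² / ((H − f)·c).
N = 45² / ((3360 − 45) × 0.047) = 2025 / 155.8 ≈ 13.

f/13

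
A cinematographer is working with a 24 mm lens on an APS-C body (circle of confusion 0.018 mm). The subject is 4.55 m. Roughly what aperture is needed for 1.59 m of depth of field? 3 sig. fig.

f/1.20

Write h = H − f = f²/(N·c). The thin-lens limits are Dn = s·h/(h + (s−f)) and Df = s·h/(h − (s−f)), so DoF = Df − Dn = 2·s·(s−f)·h / (h² − (s−f)²).
That is a quadratic in h: DoF·h² − 2·s·(s−f)·h − DoF·(s−f)² = 0 ⇒ h = (s−f)·(s + √(s² + DoF²)) / DoF = 4526 × (4550 + √(4550² + 1590²)) / 1590 = 4526 × (4550 + 4819.81) / 1590 ≈ 26672 mm.
Then N = f²/(c·h) = 24² / (0.018 × 26672) = 576 / 480.09 ≈ 1.20.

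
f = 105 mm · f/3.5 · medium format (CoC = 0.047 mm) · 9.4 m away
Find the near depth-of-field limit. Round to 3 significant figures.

8.26 m

Hyperfocal distance H = f²/(N·c) + f = 105²/(3.5 × 0.047) + 105 = 11025/0.1645 + 105 ≈ 67126.3 mm ≈ 67.13 m.
Near limit Dn = s·(H − f)/(H + s − 2f) = 9400 × (67126.3 − 105) / (67126.3 + 9400 − 2 × 105) = 9400 × 67021.3 / 76316.3 ≈ 8255.1 mm ≈ 8.26 m.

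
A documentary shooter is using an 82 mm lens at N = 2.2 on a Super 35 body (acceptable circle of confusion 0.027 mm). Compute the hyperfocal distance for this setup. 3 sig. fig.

Hyperfocal distance H = f²/(N·c) + f = 82²/(2.2 × 0.027) + 82 = 6724/0.0594 + 82 ≈ 113280.7 mm ≈ 113 m.

113 m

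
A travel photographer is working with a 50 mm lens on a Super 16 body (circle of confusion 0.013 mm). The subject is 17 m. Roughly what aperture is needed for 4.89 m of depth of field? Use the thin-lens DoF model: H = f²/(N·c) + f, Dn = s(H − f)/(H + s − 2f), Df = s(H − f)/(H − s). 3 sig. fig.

Write h = H − f = f²/(N·c). The thin-lens limits are Dn = s·h/(h + (s−f)) and Df = s·h/(h − (s−f)), so DoF = Df − Dn = 2·s·(s−f)·h / (h² − (s−f)²).
That is a quadratic in h: DoF·h² − 2·s·(s−f)·h − DoF·(s−f)² = 0 ⇒ h = (s−f)·(s + √(s² + DoF²)) / DoF = 16950 × (17000 + √(17000² + 4890²)) / 4890 = 16950 × (17000 + 17689.3) / 4890 ≈ 120242 mm.
Then N = f²/(c·h) = 50² / (0.013 × 120242) = 2500 / 1563.1 ≈ 1.60.

f/1.60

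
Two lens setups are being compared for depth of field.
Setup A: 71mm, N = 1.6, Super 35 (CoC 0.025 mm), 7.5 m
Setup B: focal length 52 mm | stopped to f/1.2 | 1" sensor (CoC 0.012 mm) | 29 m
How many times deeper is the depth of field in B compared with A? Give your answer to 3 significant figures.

Setup A: H = 71²/(1.6×0.025) + 71 ≈ 126096.0 mm; DoF = Df − Dn = 7969.81 − 7082.50 ≈ 887.31 mm.
Setup B: H = 52²/(1.2×0.012) + 52 ≈ 187829.8 mm; DoF = Df − Dn = 34285.5 − 25126.5 ≈ 9159.0 mm.
Ratio = 9159.0 / 887.31 ≈ 10.3.

10.3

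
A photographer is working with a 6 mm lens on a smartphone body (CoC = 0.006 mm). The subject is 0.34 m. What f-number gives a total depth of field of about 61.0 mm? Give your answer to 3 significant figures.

f/1.60

Write h = H − f = f²/(N·c). The thin-lens limits are Dn = s·h/(h + (s−f)) and Df = s·h/(h − (s−f)), so DoF = Df − Dn = 2·s·(s−f)·h / (h² − (s−f)²).
That is a quadratic in h: DoF·h² − 2·s·(s−f)·h − DoF·(s−f)² = 0 ⇒ h = (s−f)·(s + √(s² + DoF²)) / DoF = 334 × (340 + √(340² + 61²)) / 61 = 334 × (340 + 345.429) / 61 ≈ 3753.0 mm.
Then N = f²/(c·h) = 6² / (0.006 × 3753.0) = 36 / 22.518 ≈ 1.60.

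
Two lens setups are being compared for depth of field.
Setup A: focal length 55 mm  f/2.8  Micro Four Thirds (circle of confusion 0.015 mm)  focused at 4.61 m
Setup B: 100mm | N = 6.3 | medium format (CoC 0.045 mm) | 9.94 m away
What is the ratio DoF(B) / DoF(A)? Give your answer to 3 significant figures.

Setup A: H = 55²/(2.8×0.015) + 55 ≈ 72078.8 mm; DoF = Df − Dn = 4921.23 − 4335.79 ≈ 585.44 mm.
Setup B: H = 100²/(6.3×0.045) + 100 ≈ 35373.4 mm; DoF = Df − Dn = 13785.7 − 7771.9 ≈ 6013.8 mm.
Ratio = 6013.8 / 585.44 ≈ 10.3.

10.3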